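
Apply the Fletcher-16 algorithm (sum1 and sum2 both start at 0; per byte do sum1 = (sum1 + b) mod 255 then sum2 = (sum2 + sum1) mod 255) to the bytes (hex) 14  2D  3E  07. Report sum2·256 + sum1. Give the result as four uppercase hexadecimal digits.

Running sums (mod 255):
  after byte 0 (14): sum1=20, sum2=20
  after byte 1 (2D): sum1=65, sum2=85
  after byte 2 (3E): sum1=127, sum2=212
  after byte 3 (07): sum1=134, sum2=91
Checksum = sum2·256 + sum1 = 91·256 + 134 = 23430 = 0x5B86.

5B86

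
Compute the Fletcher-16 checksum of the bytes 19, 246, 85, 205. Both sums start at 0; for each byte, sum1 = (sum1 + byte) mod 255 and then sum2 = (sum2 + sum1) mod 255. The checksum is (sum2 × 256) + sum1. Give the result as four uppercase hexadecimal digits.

A92D

Running sums (mod 255):
  after byte 0 (19): sum1=19, sum2=19
  after byte 1 (246): sum1=10, sum2=29
  after byte 2 (85): sum1=95, sum2=124
  after byte 3 (205): sum1=45, sum2=169
Checksum = sum2·256 + sum1 = 169·256 + 45 = 43309 = 0xA92D.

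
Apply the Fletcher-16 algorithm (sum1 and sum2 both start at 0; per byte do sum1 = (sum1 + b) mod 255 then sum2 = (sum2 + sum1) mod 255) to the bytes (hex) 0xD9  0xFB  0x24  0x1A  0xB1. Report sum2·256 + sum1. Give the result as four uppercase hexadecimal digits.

83C5

Running sums (mod 255):
  after byte 0 (0xD9): sum1=217, sum2=217
  after byte 1 (0xFB): sum1=213, sum2=175
  after byte 2 (0x24): sum1=249, sum2=169
  after byte 3 (0x1A): sum1=20, sum2=189
  after byte 4 (0xB1): sum1=197, sum2=131
Checksum = sum2·256 + sum1 = 131·256 + 197 = 33733 = 0x83C5.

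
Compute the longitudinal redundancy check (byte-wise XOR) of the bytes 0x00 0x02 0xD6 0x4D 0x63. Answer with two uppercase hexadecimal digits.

FA

XOR the bytes together:
  start with 0x00
  0x00 ⊕ 0x02 = 0x02
  0x02 ⊕ 0xD6 = 0xD4
  0xD4 ⊕ 0x4D = 0x99
  0x99 ⊕ 0x63 = 0xFA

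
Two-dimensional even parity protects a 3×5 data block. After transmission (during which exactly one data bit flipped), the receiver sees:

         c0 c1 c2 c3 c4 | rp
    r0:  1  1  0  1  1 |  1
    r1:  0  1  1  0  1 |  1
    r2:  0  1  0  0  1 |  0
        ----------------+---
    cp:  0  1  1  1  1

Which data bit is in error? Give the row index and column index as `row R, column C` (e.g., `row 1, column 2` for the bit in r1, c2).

Recompute each row's even parity and compare to rp:
  r0: data parity 0, sent rp 1 → mismatch
  r1: data parity 1, sent rp 1 → ok
  r2: data parity 0, sent rp 0 → ok
Recompute each column's even parity and compare to cp:
  c0: data parity 1, sent cp 0 → mismatch
  c1: data parity 1, sent cp 1 → ok
  c2: data parity 1, sent cp 1 → ok
  c3: data parity 1, sent cp 1 → ok
  c4: data parity 1, sent cp 1 → ok
Exactly one row (r0) and one column (c0) fail → the flipped bit is at their intersection.

row 0, column 0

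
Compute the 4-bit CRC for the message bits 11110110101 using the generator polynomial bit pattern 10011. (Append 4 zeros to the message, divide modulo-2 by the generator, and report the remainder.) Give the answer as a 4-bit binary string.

0101

Append 4 zeros: 111101101010000. Divide by 10011 (XOR where the leading bit is 1):
  pos 0: 11110 XOR 10011 = 01101
  pos 1: 11011 XOR 10011 = 01000
  pos 2: 10001 XOR 10011 = 00010
  pos 5: 10010 XOR 10011 = 00001
  pos 9: 11000 XOR 10011 = 01011
  pos 10: 10110 XOR 10011 = 00101
Remainder (last 4 bits) = 0101. This is the CRC / FCS.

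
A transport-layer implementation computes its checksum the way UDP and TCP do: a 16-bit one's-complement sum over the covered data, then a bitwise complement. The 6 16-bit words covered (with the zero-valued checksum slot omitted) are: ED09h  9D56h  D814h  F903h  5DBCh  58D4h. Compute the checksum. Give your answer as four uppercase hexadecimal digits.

One's-complement addition (fold any carry out of bit 15 back into bit 0):
  0xED09 + 0x9D56 = 0x18A5F → wrap carry → 0x8A60
  0x8A60 + 0xD814 = 0x16274 → wrap carry → 0x6275
  0x6275 + 0xF903 = 0x15B78 → wrap carry → 0x5B79
  0x5B79 + 0x5DBC = 0x0B935
  0xB935 + 0x58D4 = 0x11209 → wrap carry → 0x120A
One's-complement sum = 0x120A.
Checksum = ~0x120A & 0xFFFF = 0xEDF5.

EDF5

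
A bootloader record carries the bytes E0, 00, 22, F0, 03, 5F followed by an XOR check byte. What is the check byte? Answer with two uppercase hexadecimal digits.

6E

XOR the bytes together:
  start with 0xE0
  0xE0 ⊕ 0x00 = 0xE0
  0xE0 ⊕ 0x22 = 0xC2
  0xC2 ⊕ 0xF0 = 0x32
  0x32 ⊕ 0x03 = 0x31
  0x31 ⊕ 0x5F = 0x6E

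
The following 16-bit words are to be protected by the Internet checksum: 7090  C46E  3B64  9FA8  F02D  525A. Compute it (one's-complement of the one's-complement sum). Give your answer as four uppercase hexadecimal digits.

AD6B

One's-complement addition (fold any carry out of bit 15 back into bit 0):
  0x7090 + 0xC46E = 0x134FE → wrap carry → 0x34FF
  0x34FF + 0x3B64 = 0x07063
  0x7063 + 0x9FA8 = 0x1100B → wrap carry → 0x100C
  0x100C + 0xF02D = 0x10039 → wrap carry → 0x003A
  0x003A + 0x525A = 0x05294
One's-complement sum = 0x5294.
Checksum = ~0x5294 & 0xFFFF = 0xAD6B.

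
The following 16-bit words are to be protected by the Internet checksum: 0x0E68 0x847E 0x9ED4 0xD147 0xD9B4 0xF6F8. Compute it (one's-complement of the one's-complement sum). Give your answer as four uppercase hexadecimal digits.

One's-complement addition (fold any carry out of bit 15 back into bit 0):
  0x0E68 + 0x847E = 0x092E6
  0x92E6 + 0x9ED4 = 0x131BA → wrap carry → 0x31BB
  0x31BB + 0xD147 = 0x10302 → wrap carry → 0x0303
  0x0303 + 0xD9B4 = 0x0DCB7
  0xDCB7 + 0xF6F8 = 0x1D3AF → wrap carry → 0xD3B0
One's-complement sum = 0xD3B0.
Checksum = ~0xD3B0 & 0xFFFF = 0x2C4F.

2C4F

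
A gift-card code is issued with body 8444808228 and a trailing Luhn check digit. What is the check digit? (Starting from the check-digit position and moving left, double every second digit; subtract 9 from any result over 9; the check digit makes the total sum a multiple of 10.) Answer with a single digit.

3

Partial digits right→left: 8 2 2 8 0 8 4 4 4 8
Double every second digit counting from the check-digit position (so the 1st, 3rd, 5th, ... of the partial from the right).
  doubled (with −9 where >9): 7 4 0 8 8 → sum 27
  kept as-is: 2 8 8 4 8 → sum 30
Total = 27 + 30 = 57.
Check digit = (10 − (57 mod 10)) mod 10 = 3.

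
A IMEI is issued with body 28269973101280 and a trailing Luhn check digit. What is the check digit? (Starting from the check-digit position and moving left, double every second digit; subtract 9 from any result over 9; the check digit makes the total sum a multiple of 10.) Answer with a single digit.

1

Partial digits right→left: 0 8 2 1 0 1 3 7 9 9 6 2 8 2
Double every second digit counting from the check-digit position (so the 1st, 3rd, 5th, ... of the partial from the right).
  doubled (with −9 where >9): 0 4 0 6 9 3 7 → sum 29
  kept as-is: 8 1 1 7 9 2 2 → sum 30
Total = 29 + 30 = 59.
Check digit = (10 − (59 mod 10)) mod 10 = 1.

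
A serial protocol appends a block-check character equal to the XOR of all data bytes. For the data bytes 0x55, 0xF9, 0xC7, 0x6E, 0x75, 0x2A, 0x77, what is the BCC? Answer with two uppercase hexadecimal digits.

XOR the bytes together:
  start with 0x55
  0x55 ⊕ 0xF9 = 0xAC
  0xAC ⊕ 0xC7 = 0x6B
  0x6B ⊕ 0x6E = 0x05
  0x05 ⊕ 0x75 = 0x70
  0x70 ⊕ 0x2A = 0x5A
  0x5A ⊕ 0x77 = 0x2D

2D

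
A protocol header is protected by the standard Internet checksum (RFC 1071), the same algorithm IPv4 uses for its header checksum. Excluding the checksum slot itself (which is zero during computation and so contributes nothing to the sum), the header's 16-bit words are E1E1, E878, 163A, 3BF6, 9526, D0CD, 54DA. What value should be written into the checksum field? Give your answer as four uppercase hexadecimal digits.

One's-complement addition (fold any carry out of bit 15 back into bit 0):
  0xE1E1 + 0xE878 = 0x1CA59 → wrap carry → 0xCA5A
  0xCA5A + 0x163A = 0x0E094
  0xE094 + 0x3BF6 = 0x11C8A → wrap carry → 0x1C8B
  0x1C8B + 0x9526 = 0x0B1B1
  0xB1B1 + 0xD0CD = 0x1827E → wrap carry → 0x827F
  0x827F + 0x54DA = 0x0D759
One's-complement sum = 0xD759.
Checksum = ~0xD759 & 0xFFFF = 0x28A6.

28A6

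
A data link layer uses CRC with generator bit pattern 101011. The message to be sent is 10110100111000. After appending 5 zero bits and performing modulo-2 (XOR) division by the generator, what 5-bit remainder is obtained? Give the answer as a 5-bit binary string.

10101

Append 5 zeros: 1011010011100000000. Divide by 101011 (XOR where the leading bit is 1):
  pos 0: 101101 XOR 101011 = 000110
  pos 3: 110001 XOR 101011 = 011010
  pos 4: 110101 XOR 101011 = 011110
  pos 5: 111101 XOR 101011 = 010110
  pos 6: 101100 XOR 101011 = 000111
  pos 9: 111000 XOR 101011 = 010011
  pos 10: 100110 XOR 101011 = 001101
  pos 12: 110100 XOR 101011 = 011111
  pos 13: 111110 XOR 101011 = 010101
Remainder (last 5 bits) = 10101. This is the CRC / FCS.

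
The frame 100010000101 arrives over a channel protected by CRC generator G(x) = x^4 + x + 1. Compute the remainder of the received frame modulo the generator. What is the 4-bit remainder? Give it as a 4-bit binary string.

0000

Modulo-2 division of 100010000101 by 10011:
  pos 0: 10001 XOR 10011 = 00010
  pos 3: 10000 XOR 10011 = 00011
  pos 6: 11010 XOR 10011 = 01001
  pos 7: 10011 XOR 10011 = 00000
Remainder = 0000 (zero — the frame passes the CRC check).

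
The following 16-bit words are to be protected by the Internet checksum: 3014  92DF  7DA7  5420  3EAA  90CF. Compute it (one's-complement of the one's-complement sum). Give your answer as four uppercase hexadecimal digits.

One's-complement addition (fold any carry out of bit 15 back into bit 0):
  0x3014 + 0x92DF = 0x0C2F3
  0xC2F3 + 0x7DA7 = 0x1409A → wrap carry → 0x409B
  0x409B + 0x5420 = 0x094BB
  0x94BB + 0x3EAA = 0x0D365
  0xD365 + 0x90CF = 0x16434 → wrap carry → 0x6435
One's-complement sum = 0x6435.
Checksum = ~0x6435 & 0xFFFF = 0x9BCA.

9BCA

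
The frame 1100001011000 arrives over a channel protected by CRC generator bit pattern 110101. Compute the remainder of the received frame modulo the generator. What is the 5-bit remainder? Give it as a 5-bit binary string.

Modulo-2 division of 1100001011000 by 110101:
  pos 0: 110000 XOR 110101 = 000101
  pos 3: 101101 XOR 110101 = 011000
  pos 4: 110001 XOR 110101 = 000100
  pos 7: 100000 XOR 110101 = 010101
Remainder = 10101 (nonzero — an error is detected).

10101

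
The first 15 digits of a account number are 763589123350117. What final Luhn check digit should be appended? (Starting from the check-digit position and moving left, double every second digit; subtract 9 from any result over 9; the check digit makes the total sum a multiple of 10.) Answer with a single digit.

0

Partial digits right→left: 7 1 1 0 5 3 3 2 1 9 8 5 3 6 7
Double every second digit counting from the check-digit position (so the 1st, 3rd, 5th, ... of the partial from the right).
  doubled (with −9 where >9): 5 2 1 6 2 7 6 5 → sum 34
  kept as-is: 1 0 3 2 9 5 6 → sum 26
Total = 34 + 26 = 60.
Check digit = (10 − (60 mod 10)) mod 10 = 0.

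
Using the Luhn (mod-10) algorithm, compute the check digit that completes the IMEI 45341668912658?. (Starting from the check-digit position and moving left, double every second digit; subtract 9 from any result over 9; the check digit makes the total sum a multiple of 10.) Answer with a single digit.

9

Partial digits right→left: 8 5 6 2 1 9 8 6 6 1 4 3 5 4
Double every second digit counting from the check-digit position (so the 1st, 3rd, 5th, ... of the partial from the right).
  doubled (with −9 where >9): 7 3 2 7 3 8 1 → sum 31
  kept as-is: 5 2 9 6 1 3 4 → sum 30
Total = 31 + 30 = 61.
Check digit = (10 − (61 mod 10)) mod 10 = 9.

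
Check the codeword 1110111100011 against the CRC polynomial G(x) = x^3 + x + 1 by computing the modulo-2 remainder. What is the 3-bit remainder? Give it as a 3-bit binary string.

Modulo-2 division of 1110111100011 by 1011:
  pos 0: 1110 XOR 1011 = 0101
  pos 1: 1011 XOR 1011 = 0000
  pos 5: 1110 XOR 1011 = 0101
  pos 6: 1010 XOR 1011 = 0001
  pos 9: 1011 XOR 1011 = 0000
Remainder = 000 (zero — the frame passes the CRC check).

000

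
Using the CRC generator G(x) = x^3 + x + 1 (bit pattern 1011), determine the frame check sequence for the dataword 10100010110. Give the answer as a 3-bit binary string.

011

Append 3 zeros: 10100010110000. Divide by 1011 (XOR where the leading bit is 1):
  pos 0: 1010 XOR 1011 = 0001
  pos 3: 1001 XOR 1011 = 0010
  pos 5: 1001 XOR 1011 = 0010
  pos 7: 1010 XOR 1011 = 0001
  pos 10: 1000 XOR 1011 = 0011
Remainder (last 3 bits) = 011. This is the CRC / FCS.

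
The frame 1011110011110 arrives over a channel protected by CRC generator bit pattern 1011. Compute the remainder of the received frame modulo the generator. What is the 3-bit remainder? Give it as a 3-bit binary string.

Modulo-2 division of 1011110011110 by 1011:
  pos 0: 1011 XOR 1011 = 0000
  pos 4: 1100 XOR 1011 = 0111
  pos 5: 1111 XOR 1011 = 0100
  pos 6: 1001 XOR 1011 = 0010
  pos 8: 1011 XOR 1011 = 0000
Remainder = 000 (zero — the frame passes the CRC check).

000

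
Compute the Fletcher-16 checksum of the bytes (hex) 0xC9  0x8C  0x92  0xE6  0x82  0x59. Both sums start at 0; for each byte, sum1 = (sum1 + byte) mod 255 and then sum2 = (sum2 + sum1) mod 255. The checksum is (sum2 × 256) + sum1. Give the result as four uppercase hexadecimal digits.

D6AB

Running sums (mod 255):
  after byte 0 (0xC9): sum1=201, sum2=201
  after byte 1 (0x8C): sum1=86, sum2=32
  after byte 2 (0x92): sum1=232, sum2=9
  after byte 3 (0xE6): sum1=207, sum2=216
  after byte 4 (0x82): sum1=82, sum2=43
  after byte 5 (0x59): sum1=171, sum2=214
Checksum = sum2·256 + sum1 = 214·256 + 171 = 54955 = 0xD6AB.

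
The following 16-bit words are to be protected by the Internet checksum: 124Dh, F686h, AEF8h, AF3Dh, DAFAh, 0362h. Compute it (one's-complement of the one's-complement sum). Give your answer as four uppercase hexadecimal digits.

BA98

One's-complement addition (fold any carry out of bit 15 back into bit 0):
  0x124D + 0xF686 = 0x108D3 → wrap carry → 0x08D4
  0x08D4 + 0xAEF8 = 0x0B7CC
  0xB7CC + 0xAF3D = 0x16709 → wrap carry → 0x670A
  0x670A + 0xDAFA = 0x14204 → wrap carry → 0x4205
  0x4205 + 0x0362 = 0x04567
One's-complement sum = 0x4567.
Checksum = ~0x4567 & 0xFFFF = 0xBA98.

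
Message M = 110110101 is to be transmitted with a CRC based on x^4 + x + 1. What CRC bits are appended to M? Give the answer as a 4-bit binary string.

Append 4 zeros: 1101101010000. Divide by 10011 (XOR where the leading bit is 1):
  pos 0: 11011 XOR 10011 = 01000
  pos 1: 10000 XOR 10011 = 00011
  pos 4: 11101 XOR 10011 = 01110
  pos 5: 11100 XOR 10011 = 01111
  pos 6: 11110 XOR 10011 = 01101
  pos 7: 11010 XOR 10011 = 01001
  pos 8: 10010 XOR 10011 = 00001
Remainder (last 4 bits) = 0001. This is the CRC / FCS.

0001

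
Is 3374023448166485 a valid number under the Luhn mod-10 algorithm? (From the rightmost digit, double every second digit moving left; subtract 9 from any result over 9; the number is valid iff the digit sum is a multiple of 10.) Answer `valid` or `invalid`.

invalid

From the right, keep odd positions and double even positions (subtract 9 from any doubled value over 9):
  doubled (positions 2,4,...): 7 3 2 8 6 0 5 6 → sum 37
  kept (positions 1,3,...): 5 4 6 8 4 2 4 3 → sum 36
Total = 73.
73 mod 10 = 3, so the number is invalid.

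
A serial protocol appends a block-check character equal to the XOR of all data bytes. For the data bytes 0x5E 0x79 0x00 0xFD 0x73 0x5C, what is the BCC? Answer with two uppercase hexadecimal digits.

F5

XOR the bytes together:
  start with 0x5E
  0x5E ⊕ 0x79 = 0x27
  0x27 ⊕ 0x00 = 0x27
  0x27 ⊕ 0xFD = 0xDA
  0xDA ⊕ 0x73 = 0xA9
  0xA9 ⊕ 0x5C = 0xF5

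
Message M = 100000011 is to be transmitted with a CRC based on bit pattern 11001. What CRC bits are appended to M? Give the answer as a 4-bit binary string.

0001

Append 4 zeros: 1000000110000. Divide by 11001 (XOR where the leading bit is 1):
  pos 0: 10000 XOR 11001 = 01001
  pos 1: 10010 XOR 11001 = 01011
  pos 2: 10110 XOR 11001 = 01111
  pos 3: 11111 XOR 11001 = 00110
  pos 5: 11010 XOR 11001 = 00011
  pos 8: 11000 XOR 11001 = 00001
Remainder (last 4 bits) = 0001. This is the CRC / FCS.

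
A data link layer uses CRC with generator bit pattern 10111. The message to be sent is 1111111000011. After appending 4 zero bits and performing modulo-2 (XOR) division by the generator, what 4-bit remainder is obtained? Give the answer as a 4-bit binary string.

0100

Append 4 zeros: 11111110000110000. Divide by 10111 (XOR where the leading bit is 1):
  pos 0: 11111 XOR 10111 = 01000
  pos 1: 10001 XOR 10111 = 00110
  pos 3: 11010 XOR 10111 = 01101
  pos 4: 11010 XOR 10111 = 01101
  pos 5: 11010 XOR 10111 = 01101
  pos 6: 11010 XOR 10111 = 01101
  pos 7: 11011 XOR 10111 = 01100
  pos 8: 11001 XOR 10111 = 01110
  pos 9: 11100 XOR 10111 = 01011
  pos 10: 10110 XOR 10111 = 00001
Remainder (last 4 bits) = 0100. This is the CRC / FCS.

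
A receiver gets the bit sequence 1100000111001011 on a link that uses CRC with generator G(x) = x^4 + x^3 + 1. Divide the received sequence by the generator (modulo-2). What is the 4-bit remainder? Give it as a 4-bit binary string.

Modulo-2 division of 1100000111001011 by 11001:
  pos 0: 11000 XOR 11001 = 00001
  pos 4: 10011 XOR 11001 = 01010
  pos 5: 10101 XOR 11001 = 01100
  pos 6: 11000 XOR 11001 = 00001
  pos 10: 10101 XOR 11001 = 01100
  pos 11: 11001 XOR 11001 = 00000
Remainder = 0000 (zero — the frame passes the CRC check).

0000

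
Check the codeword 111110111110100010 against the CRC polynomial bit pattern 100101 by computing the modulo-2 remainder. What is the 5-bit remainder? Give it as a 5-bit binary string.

00100

Modulo-2 division of 111110111110100010 by 100101:
  pos 0: 111110 XOR 100101 = 011011
  pos 1: 110111 XOR 100101 = 010010
  pos 2: 100101 XOR 100101 = 000000
  pos 8: 111010 XOR 100101 = 011111
  pos 9: 111110 XOR 100101 = 011011
  pos 10: 110110 XOR 100101 = 010011
  pos 11: 100111 XOR 100101 = 000010
Remainder = 00100 (nonzero — an error is detected).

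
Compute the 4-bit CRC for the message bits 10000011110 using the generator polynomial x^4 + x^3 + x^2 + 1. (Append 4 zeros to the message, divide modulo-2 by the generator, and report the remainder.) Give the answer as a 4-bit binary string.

1011

Append 4 zeros: 100000111100000. Divide by 11101 (XOR where the leading bit is 1):
  pos 0: 10000 XOR 11101 = 01101
  pos 1: 11010 XOR 11101 = 00111
  pos 3: 11111 XOR 11101 = 00010
  pos 6: 10110 XOR 11101 = 01011
  pos 7: 10110 XOR 11101 = 01011
  pos 8: 10110 XOR 11101 = 01011
  pos 9: 10110 XOR 11101 = 01011
  pos 10: 10110 XOR 11101 = 01011
Remainder (last 4 bits) = 1011. This is the CRC / FCS.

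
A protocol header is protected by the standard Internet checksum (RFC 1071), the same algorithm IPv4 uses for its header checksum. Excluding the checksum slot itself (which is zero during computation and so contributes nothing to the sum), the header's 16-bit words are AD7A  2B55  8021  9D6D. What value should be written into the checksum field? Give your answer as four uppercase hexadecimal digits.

One's-complement addition (fold any carry out of bit 15 back into bit 0):
  0xAD7A + 0x2B55 = 0x0D8CF
  0xD8CF + 0x8021 = 0x158F0 → wrap carry → 0x58F1
  0x58F1 + 0x9D6D = 0x0F65E
One's-complement sum = 0xF65E.
Checksum = ~0xF65E & 0xFFFF = 0x09A1.

09A1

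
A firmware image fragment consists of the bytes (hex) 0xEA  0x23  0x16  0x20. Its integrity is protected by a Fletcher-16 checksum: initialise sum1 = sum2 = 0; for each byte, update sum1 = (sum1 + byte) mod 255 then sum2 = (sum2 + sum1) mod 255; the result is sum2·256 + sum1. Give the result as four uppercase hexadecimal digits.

6144

Running sums (mod 255):
  after byte 0 (0xEA): sum1=234, sum2=234
  after byte 1 (0x23): sum1=14, sum2=248
  after byte 2 (0x16): sum1=36, sum2=29
  after byte 3 (0x20): sum1=68, sum2=97
Checksum = sum2·256 + sum1 = 97·256 + 68 = 24900 = 0x6144.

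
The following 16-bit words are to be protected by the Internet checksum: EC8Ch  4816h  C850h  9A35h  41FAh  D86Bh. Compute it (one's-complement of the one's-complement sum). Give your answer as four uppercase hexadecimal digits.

One's-complement addition (fold any carry out of bit 15 back into bit 0):
  0xEC8C + 0x4816 = 0x134A2 → wrap carry → 0x34A3
  0x34A3 + 0xC850 = 0x0FCF3
  0xFCF3 + 0x9A35 = 0x19728 → wrap carry → 0x9729
  0x9729 + 0x41FA = 0x0D923
  0xD923 + 0xD86B = 0x1B18E → wrap carry → 0xB18F
One's-complement sum = 0xB18F.
Checksum = ~0xB18F & 0xFFFF = 0x4E70.

4E70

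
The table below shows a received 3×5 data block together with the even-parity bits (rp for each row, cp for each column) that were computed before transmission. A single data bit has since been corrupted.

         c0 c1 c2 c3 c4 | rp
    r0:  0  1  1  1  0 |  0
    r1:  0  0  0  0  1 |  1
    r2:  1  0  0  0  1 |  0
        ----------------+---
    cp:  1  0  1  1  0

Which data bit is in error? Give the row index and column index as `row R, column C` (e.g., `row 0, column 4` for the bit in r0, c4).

Recompute each row's even parity and compare to rp:
  r0: data parity 1, sent rp 0 → mismatch
  r1: data parity 1, sent rp 1 → ok
  r2: data parity 0, sent rp 0 → ok
Recompute each column's even parity and compare to cp:
  c0: data parity 1, sent cp 1 → ok
  c1: data parity 1, sent cp 0 → mismatch
  c2: data parity 1, sent cp 1 → ok
  c3: data parity 1, sent cp 1 → ok
  c4: data parity 0, sent cp 0 → ok
Exactly one row (r0) and one column (c1) fail → the flipped bit is at their intersection.

row 0, column 1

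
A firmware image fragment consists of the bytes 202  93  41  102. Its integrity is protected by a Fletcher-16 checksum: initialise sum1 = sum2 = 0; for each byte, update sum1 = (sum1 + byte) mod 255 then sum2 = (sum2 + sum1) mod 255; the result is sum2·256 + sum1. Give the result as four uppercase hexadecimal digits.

Running sums (mod 255):
  after byte 0 (202): sum1=202, sum2=202
  after byte 1 (93): sum1=40, sum2=242
  after byte 2 (41): sum1=81, sum2=68
  after byte 3 (102): sum1=183, sum2=251
Checksum = sum2·256 + sum1 = 251·256 + 183 = 64439 = 0xFBB7.

FBB7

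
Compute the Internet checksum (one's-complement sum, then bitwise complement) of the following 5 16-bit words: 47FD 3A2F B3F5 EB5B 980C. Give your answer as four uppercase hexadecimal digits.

One's-complement addition (fold any carry out of bit 15 back into bit 0):
  0x47FD + 0x3A2F = 0x0822C
  0x822C + 0xB3F5 = 0x13621 → wrap carry → 0x3622
  0x3622 + 0xEB5B = 0x1217D → wrap carry → 0x217E
  0x217E + 0x980C = 0x0B98A
One's-complement sum = 0xB98A.
Checksum = ~0xB98A & 0xFFFF = 0x4675.

4675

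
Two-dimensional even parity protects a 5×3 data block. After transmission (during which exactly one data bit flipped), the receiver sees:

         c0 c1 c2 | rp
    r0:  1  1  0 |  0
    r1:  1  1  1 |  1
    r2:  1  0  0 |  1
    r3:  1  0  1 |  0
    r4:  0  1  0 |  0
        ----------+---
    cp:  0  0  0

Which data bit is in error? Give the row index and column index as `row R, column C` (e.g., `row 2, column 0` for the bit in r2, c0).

Recompute each row's even parity and compare to rp:
  r0: data parity 0, sent rp 0 → ok
  r1: data parity 1, sent rp 1 → ok
  r2: data parity 1, sent rp 1 → ok
  r3: data parity 0, sent rp 0 → ok
  r4: data parity 1, sent rp 0 → mismatch
Recompute each column's even parity and compare to cp:
  c0: data parity 0, sent cp 0 → ok
  c1: data parity 1, sent cp 0 → mismatch
  c2: data parity 0, sent cp 0 → ok
Exactly one row (r4) and one column (c1) fail → the flipped bit is at their intersection.

row 4, column 1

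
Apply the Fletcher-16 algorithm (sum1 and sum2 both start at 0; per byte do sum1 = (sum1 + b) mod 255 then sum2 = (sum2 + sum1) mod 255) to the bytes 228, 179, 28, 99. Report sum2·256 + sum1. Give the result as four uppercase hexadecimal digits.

4A18

Running sums (mod 255):
  after byte 0 (228): sum1=228, sum2=228
  after byte 1 (179): sum1=152, sum2=125
  after byte 2 (28): sum1=180, sum2=50
  after byte 3 (99): sum1=24, sum2=74
Checksum = sum2·256 + sum1 = 74·256 + 24 = 18968 = 0x4A18.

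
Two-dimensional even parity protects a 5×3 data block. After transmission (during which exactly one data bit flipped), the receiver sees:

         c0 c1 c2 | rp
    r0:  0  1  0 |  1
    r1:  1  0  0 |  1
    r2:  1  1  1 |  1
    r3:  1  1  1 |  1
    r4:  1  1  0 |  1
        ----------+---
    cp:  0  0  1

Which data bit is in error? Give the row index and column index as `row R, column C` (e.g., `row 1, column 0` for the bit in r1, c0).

Recompute each row's even parity and compare to rp:
  r0: data parity 1, sent rp 1 → ok
  r1: data parity 1, sent rp 1 → ok
  r2: data parity 1, sent rp 1 → ok
  r3: data parity 1, sent rp 1 → ok
  r4: data parity 0, sent rp 1 → mismatch
Recompute each column's even parity and compare to cp:
  c0: data parity 0, sent cp 0 → ok
  c1: data parity 0, sent cp 0 → ok
  c2: data parity 0, sent cp 1 → mismatch
Exactly one row (r4) and one column (c2) fail → the flipped bit is at their intersection.

row 4, column 2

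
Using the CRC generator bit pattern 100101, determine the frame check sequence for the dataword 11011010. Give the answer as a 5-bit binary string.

10100

Append 5 zeros: 1101101000000. Divide by 100101 (XOR where the leading bit is 1):
  pos 0: 110110 XOR 100101 = 010011
  pos 1: 100111 XOR 100101 = 000010
  pos 5: 100000 XOR 100101 = 000101
Remainder (last 5 bits) = 10100. This is the CRC / FCS.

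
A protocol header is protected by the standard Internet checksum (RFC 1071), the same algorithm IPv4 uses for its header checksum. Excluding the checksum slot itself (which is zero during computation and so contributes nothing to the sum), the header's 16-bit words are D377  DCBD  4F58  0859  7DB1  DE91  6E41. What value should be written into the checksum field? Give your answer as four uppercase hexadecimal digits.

One's-complement addition (fold any carry out of bit 15 back into bit 0):
  0xD377 + 0xDCBD = 0x1B034 → wrap carry → 0xB035
  0xB035 + 0x4F58 = 0x0FF8D
  0xFF8D + 0x0859 = 0x107E6 → wrap carry → 0x07E7
  0x07E7 + 0x7DB1 = 0x08598
  0x8598 + 0xDE91 = 0x16429 → wrap carry → 0x642A
  0x642A + 0x6E41 = 0x0D26B
One's-complement sum = 0xD26B.
Checksum = ~0xD26B & 0xFFFF = 0x2D94.

2D94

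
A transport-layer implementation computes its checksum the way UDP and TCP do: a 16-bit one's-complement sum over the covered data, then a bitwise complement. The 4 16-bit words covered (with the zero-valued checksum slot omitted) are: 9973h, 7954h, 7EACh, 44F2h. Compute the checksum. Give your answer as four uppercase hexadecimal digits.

2999

One's-complement addition (fold any carry out of bit 15 back into bit 0):
  0x9973 + 0x7954 = 0x112C7 → wrap carry → 0x12C8
  0x12C8 + 0x7EAC = 0x09174
  0x9174 + 0x44F2 = 0x0D666
One's-complement sum = 0xD666.
Checksum = ~0xD666 & 0xFFFF = 0x2999.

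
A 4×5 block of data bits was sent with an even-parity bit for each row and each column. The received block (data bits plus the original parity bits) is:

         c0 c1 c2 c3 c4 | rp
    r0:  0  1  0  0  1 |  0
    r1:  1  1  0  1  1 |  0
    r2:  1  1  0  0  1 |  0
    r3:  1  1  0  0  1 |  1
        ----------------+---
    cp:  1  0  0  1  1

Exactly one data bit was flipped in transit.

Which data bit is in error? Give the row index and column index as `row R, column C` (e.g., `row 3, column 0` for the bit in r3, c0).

Recompute each row's even parity and compare to rp:
  r0: data parity 0, sent rp 0 → ok
  r1: data parity 0, sent rp 0 → ok
  r2: data parity 1, sent rp 0 → mismatch
  r3: data parity 1, sent rp 1 → ok
Recompute each column's even parity and compare to cp:
  c0: data parity 1, sent cp 1 → ok
  c1: data parity 0, sent cp 0 → ok
  c2: data parity 0, sent cp 0 → ok
  c3: data parity 1, sent cp 1 → ok
  c4: data parity 0, sent cp 1 → mismatch
Exactly one row (r2) and one column (c4) fail → the flipped bit is at their intersection.

row 2, column 4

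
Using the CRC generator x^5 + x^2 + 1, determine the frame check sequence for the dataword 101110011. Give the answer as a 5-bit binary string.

11111

Append 5 zeros: 10111001100000. Divide by 100101 (XOR where the leading bit is 1):
  pos 0: 101110 XOR 100101 = 001011
  pos 2: 101101 XOR 100101 = 001000
  pos 4: 100010 XOR 100101 = 000111
  pos 7: 111000 XOR 100101 = 011101
  pos 8: 111010 XOR 100101 = 011111
Remainder (last 5 bits) = 11111. This is the CRC / FCS.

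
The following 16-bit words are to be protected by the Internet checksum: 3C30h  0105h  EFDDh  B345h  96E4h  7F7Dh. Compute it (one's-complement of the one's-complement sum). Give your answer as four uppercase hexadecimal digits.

One's-complement addition (fold any carry out of bit 15 back into bit 0):
  0x3C30 + 0x0105 = 0x03D35
  0x3D35 + 0xEFDD = 0x12D12 → wrap carry → 0x2D13
  0x2D13 + 0xB345 = 0x0E058
  0xE058 + 0x96E4 = 0x1773C → wrap carry → 0x773D
  0x773D + 0x7F7D = 0x0F6BA
One's-complement sum = 0xF6BA.
Checksum = ~0xF6BA & 0xFFFF = 0x0945.

0945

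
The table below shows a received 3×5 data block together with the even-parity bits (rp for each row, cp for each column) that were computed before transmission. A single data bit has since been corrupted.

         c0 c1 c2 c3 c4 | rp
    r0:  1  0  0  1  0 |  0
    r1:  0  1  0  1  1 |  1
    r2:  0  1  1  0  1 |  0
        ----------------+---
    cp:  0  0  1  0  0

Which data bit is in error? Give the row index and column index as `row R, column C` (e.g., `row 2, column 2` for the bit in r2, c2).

row 2, column 0

Recompute each row's even parity and compare to rp:
  r0: data parity 0, sent rp 0 → ok
  r1: data parity 1, sent rp 1 → ok
  r2: data parity 1, sent rp 0 → mismatch
Recompute each column's even parity and compare to cp:
  c0: data parity 1, sent cp 0 → mismatch
  c1: data parity 0, sent cp 0 → ok
  c2: data parity 1, sent cp 1 → ok
  c3: data parity 0, sent cp 0 → ok
  c4: data parity 0, sent cp 0 → ok
Exactly one row (r2) and one column (c0) fail → the flipped bit is at their intersection.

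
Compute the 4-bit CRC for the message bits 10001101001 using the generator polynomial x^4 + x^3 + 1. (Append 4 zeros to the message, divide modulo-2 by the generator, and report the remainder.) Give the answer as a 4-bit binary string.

Append 4 zeros: 100011010010000. Divide by 11001 (XOR where the leading bit is 1):
  pos 0: 10001 XOR 11001 = 01000
  pos 1: 10001 XOR 11001 = 01000
  pos 2: 10000 XOR 11001 = 01001
  pos 3: 10011 XOR 11001 = 01010
  pos 4: 10100 XOR 11001 = 01101
  pos 5: 11010 XOR 11001 = 00011
  pos 8: 11100 XOR 11001 = 00101
  pos 10: 10100 XOR 11001 = 01101
Remainder (last 4 bits) = 1101. This is the CRC / FCS.

1101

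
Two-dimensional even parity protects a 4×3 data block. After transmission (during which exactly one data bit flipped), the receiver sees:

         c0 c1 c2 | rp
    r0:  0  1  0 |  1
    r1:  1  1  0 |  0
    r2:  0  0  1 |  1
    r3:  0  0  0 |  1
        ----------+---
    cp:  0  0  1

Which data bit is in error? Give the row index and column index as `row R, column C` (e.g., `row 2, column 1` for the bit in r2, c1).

Recompute each row's even parity and compare to rp:
  r0: data parity 1, sent rp 1 → ok
  r1: data parity 0, sent rp 0 → ok
  r2: data parity 1, sent rp 1 → ok
  r3: data parity 0, sent rp 1 → mismatch
Recompute each column's even parity and compare to cp:
  c0: data parity 1, sent cp 0 → mismatch
  c1: data parity 0, sent cp 0 → ok
  c2: data parity 1, sent cp 1 → ok
Exactly one row (r3) and one column (c0) fail → the flipped bit is at their intersection.

row 3, column 0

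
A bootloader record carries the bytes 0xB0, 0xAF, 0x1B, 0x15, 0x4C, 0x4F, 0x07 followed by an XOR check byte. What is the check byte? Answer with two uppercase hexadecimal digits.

15

XOR the bytes together:
  start with 0xB0
  0xB0 ⊕ 0xAF = 0x1F
  0x1F ⊕ 0x1B = 0x04
  0x04 ⊕ 0x15 = 0x11
  0x11 ⊕ 0x4C = 0x5D
  0x5D ⊕ 0x4F = 0x12
  0x12 ⊕ 0x07 = 0x15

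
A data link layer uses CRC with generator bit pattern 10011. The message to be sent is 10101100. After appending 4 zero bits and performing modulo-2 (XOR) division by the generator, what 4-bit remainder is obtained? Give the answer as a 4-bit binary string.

0011

Append 4 zeros: 101011000000. Divide by 10011 (XOR where the leading bit is 1):
  pos 0: 10101 XOR 10011 = 00110
  pos 2: 11010 XOR 10011 = 01001
  pos 3: 10010 XOR 10011 = 00001
  pos 7: 10000 XOR 10011 = 00011
Remainder (last 4 bits) = 0011. This is the CRC / FCS.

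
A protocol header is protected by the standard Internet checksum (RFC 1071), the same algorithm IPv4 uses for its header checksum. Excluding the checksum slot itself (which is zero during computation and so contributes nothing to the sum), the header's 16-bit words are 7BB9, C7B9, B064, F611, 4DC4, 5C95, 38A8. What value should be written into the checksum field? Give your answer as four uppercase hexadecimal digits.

One's-complement addition (fold any carry out of bit 15 back into bit 0):
  0x7BB9 + 0xC7B9 = 0x14372 → wrap carry → 0x4373
  0x4373 + 0xB064 = 0x0F3D7
  0xF3D7 + 0xF611 = 0x1E9E8 → wrap carry → 0xE9E9
  0xE9E9 + 0x4DC4 = 0x137AD → wrap carry → 0x37AE
  0x37AE + 0x5C95 = 0x09443
  0x9443 + 0x38A8 = 0x0CCEB
One's-complement sum = 0xCCEB.
Checksum = ~0xCCEB & 0xFFFF = 0x3314.

3314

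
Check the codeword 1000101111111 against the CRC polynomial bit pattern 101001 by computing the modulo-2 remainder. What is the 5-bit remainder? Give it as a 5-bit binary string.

00000

Modulo-2 division of 1000101111111 by 101001:
  pos 0: 100010 XOR 101001 = 001011
  pos 2: 101111 XOR 101001 = 000110
  pos 5: 110111 XOR 101001 = 011110
  pos 6: 111101 XOR 101001 = 010100
  pos 7: 101001 XOR 101001 = 000000
Remainder = 00000 (zero — the frame passes the CRC check).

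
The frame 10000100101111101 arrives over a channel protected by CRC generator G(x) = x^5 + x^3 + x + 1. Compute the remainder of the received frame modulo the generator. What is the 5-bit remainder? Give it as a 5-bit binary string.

Modulo-2 division of 10000100101111101 by 101011:
  pos 0: 100001 XOR 101011 = 001010
  pos 2: 101000 XOR 101011 = 000011
  pos 6: 111011 XOR 101011 = 010000
  pos 7: 100001 XOR 101011 = 001010
  pos 9: 101011 XOR 101011 = 000000
Remainder = 00001 (nonzero — an error is detected).

00001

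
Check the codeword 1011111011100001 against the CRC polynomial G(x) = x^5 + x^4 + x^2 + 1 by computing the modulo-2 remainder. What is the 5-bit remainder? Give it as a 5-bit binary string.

00000

Modulo-2 division of 1011111011100001 by 110101:
  pos 0: 101111 XOR 110101 = 011010
  pos 1: 110101 XOR 110101 = 000000
  pos 8: 111000 XOR 110101 = 001101
  pos 10: 110101 XOR 110101 = 000000
Remainder = 00000 (zero — the frame passes the CRC check).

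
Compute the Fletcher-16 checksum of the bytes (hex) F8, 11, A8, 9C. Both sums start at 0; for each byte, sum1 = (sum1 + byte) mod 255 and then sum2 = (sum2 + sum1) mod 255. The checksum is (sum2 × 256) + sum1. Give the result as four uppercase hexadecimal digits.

054F

Running sums (mod 255):
  after byte 0 (F8): sum1=248, sum2=248
  after byte 1 (11): sum1=10, sum2=3
  after byte 2 (A8): sum1=178, sum2=181
  after byte 3 (9C): sum1=79, sum2=5
Checksum = sum2·256 + sum1 = 5·256 + 79 = 1359 = 0x054F.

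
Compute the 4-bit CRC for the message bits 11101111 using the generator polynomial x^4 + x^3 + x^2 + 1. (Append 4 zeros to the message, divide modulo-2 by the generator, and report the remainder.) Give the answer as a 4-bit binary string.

0100

Append 4 zeros: 111011110000. Divide by 11101 (XOR where the leading bit is 1):
  pos 0: 11101 XOR 11101 = 00000
  pos 5: 11100 XOR 11101 = 00001
Remainder (last 4 bits) = 0100. This is the CRC / FCS.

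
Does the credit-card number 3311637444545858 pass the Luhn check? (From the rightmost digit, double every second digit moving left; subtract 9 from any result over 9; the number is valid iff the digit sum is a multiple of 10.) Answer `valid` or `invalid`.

From the right, keep odd positions and double even positions (subtract 9 from any doubled value over 9):
  doubled (positions 2,4,...): 1 1 1 8 5 3 2 6 → sum 27
  kept (positions 1,3,...): 8 8 4 4 4 3 1 3 → sum 35
Total = 62.
62 mod 10 = 2, so the number is invalid.

invalid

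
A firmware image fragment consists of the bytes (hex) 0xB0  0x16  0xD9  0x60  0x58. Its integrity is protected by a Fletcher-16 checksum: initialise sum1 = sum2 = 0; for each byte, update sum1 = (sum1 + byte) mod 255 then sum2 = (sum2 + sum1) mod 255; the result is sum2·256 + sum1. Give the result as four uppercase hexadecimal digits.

Running sums (mod 255):
  after byte 0 (0xB0): sum1=176, sum2=176
  after byte 1 (0x16): sum1=198, sum2=119
  after byte 2 (0xD9): sum1=160, sum2=24
  after byte 3 (0x60): sum1=1, sum2=25
  after byte 4 (0x58): sum1=89, sum2=114
Checksum = sum2·256 + sum1 = 114·256 + 89 = 29273 = 0x7259.

7259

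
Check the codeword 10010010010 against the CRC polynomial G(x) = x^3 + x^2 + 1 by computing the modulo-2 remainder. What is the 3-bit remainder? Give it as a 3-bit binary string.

Modulo-2 division of 10010010010 by 1101:
  pos 0: 1001 XOR 1101 = 0100
  pos 1: 1000 XOR 1101 = 0101
  pos 2: 1010 XOR 1101 = 0111
  pos 3: 1111 XOR 1101 = 0010
  pos 5: 1000 XOR 1101 = 0101
  pos 6: 1011 XOR 1101 = 0110
  pos 7: 1100 XOR 1101 = 0001
Remainder = 001 (nonzero — an error is detected).

001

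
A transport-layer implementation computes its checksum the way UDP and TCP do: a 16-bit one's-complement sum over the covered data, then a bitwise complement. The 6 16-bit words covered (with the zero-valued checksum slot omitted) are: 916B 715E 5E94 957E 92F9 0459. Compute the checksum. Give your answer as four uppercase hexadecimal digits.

One's-complement addition (fold any carry out of bit 15 back into bit 0):
  0x916B + 0x715E = 0x102C9 → wrap carry → 0x02CA
  0x02CA + 0x5E94 = 0x0615E
  0x615E + 0x957E = 0x0F6DC
  0xF6DC + 0x92F9 = 0x189D5 → wrap carry → 0x89D6
  0x89D6 + 0x0459 = 0x08E2F
One's-complement sum = 0x8E2F.
Checksum = ~0x8E2F & 0xFFFF = 0x71D0.

71D0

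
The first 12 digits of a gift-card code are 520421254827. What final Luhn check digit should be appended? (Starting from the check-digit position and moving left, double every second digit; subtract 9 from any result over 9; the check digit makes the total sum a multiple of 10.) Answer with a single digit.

Partial digits right→left: 7 2 8 4 5 2 1 2 4 0 2 5
Double every second digit counting from the check-digit position (so the 1st, 3rd, 5th, ... of the partial from the right).
  doubled (with −9 where >9): 5 7 1 2 8 4 → sum 27
  kept as-is: 2 4 2 2 0 5 → sum 15
Total = 27 + 15 = 42.
Check digit = (10 − (42 mod 10)) mod 10 = 8.

8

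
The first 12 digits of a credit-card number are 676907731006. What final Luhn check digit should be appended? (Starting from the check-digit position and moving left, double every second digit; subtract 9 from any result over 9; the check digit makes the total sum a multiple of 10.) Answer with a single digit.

2

Partial digits right→left: 6 0 0 1 3 7 7 0 9 6 7 6
Double every second digit counting from the check-digit position (so the 1st, 3rd, 5th, ... of the partial from the right).
  doubled (with −9 where >9): 3 0 6 5 9 5 → sum 28
  kept as-is: 0 1 7 0 6 6 → sum 20
Total = 28 + 20 = 48.
Check digit = (10 − (48 mod 10)) mod 10 = 2.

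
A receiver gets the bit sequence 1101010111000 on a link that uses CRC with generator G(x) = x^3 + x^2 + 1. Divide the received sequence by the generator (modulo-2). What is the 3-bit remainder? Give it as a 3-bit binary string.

Modulo-2 division of 1101010111000 by 1101:
  pos 0: 1101 XOR 1101 = 0000
  pos 5: 1011 XOR 1101 = 0110
  pos 6: 1101 XOR 1101 = 0000
Remainder = 000 (zero — the frame passes the CRC check).

000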